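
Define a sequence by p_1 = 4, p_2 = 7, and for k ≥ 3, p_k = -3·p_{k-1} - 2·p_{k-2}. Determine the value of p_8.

Step forward from the initial values:
p_3 = -29;  p_4 = 73;  p_5 = -161;  p_6 = 337;  p_7 = -689;  p_8 = 1393.
(Characteristic roots are -1 and -2.)

1393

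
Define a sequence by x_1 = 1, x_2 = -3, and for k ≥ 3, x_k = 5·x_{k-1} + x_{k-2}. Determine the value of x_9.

-275534

Step forward from the initial values:
x_3 = -14, x_4 = -73, x_5 = -379, x_6 = -1968, x_7 = -10219, x_8 = -53063, x_9 = -275534.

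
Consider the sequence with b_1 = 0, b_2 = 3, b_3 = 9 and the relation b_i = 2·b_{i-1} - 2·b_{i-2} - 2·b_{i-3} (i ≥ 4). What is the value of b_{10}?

552

Step forward from the initial values:
b_4 = 12;  b_5 = 0;  b_6 = -42;  b_7 = -108;  b_8 = -132;  b_9 = 36;  b_{10} = 552.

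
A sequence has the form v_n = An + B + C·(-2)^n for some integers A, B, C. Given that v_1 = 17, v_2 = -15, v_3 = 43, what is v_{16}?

-327703

Write the equations: A + B - 2C = 17; 2A + B + 4C = -15; 3A + B - 8C = 43.
Subtracting the first from the second: A + 6C = -32.
Subtracting the second from the third: A - 12C = 58.
Solving: C = -5, A = -2, then B = 9.
Hence v_{16} = -2·16 + 9 + (-5)·65536 = -327703.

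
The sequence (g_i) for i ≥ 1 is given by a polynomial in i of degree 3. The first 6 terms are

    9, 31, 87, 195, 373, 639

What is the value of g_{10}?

1st diffs: 22, 56, 108, 178, 266.
2nd diffs: 34, 52, 70, 88.
3rd diffs: 18, 18, 18 (constant).
Newton forward-difference form: g_i = 9 + 22·C(i-1,1) + 34·C(i-1,2) + 18·C(i-1,3).
At i = 10: i-1 = 9, so g_{10} = 9 + 198 + 1224 + 1512 = 2943.

2943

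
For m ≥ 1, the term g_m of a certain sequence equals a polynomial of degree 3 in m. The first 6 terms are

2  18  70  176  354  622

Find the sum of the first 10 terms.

8840

1st diffs: 16, 52, 106, 178, 268.
2nd diffs: 36, 54, 72, 90.
3rd diffs: 18, 18, 18 (constant).
Newton forward-difference form: g_m = 2 + 16·C(m-1,1) + 36·C(m-1,2) + 18·C(m-1,3).
Continuing: 998, 1500, 2146, 2954.
Summing m = 1..10 (10 terms) gives 8840.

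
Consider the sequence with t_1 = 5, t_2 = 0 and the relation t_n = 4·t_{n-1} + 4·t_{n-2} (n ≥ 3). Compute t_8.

44800

Step forward from the initial values:
t_3 = 20; t_4 = 80; t_5 = 400; t_6 = 1920; t_7 = 9280; t_8 = 44800.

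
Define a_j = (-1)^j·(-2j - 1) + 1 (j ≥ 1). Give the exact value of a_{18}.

(-1)^18 = 1; -2j - 1 at j=18 is -37; so a_{18} = -36.

-36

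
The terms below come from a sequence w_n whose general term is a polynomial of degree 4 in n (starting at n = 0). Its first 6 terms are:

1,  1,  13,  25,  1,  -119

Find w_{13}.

-19655

1st diffs: 0, 12, 12, -24, -120.
2nd diffs: 12, 0, -36, -96.
3rd diffs: -12, -36, -60.
4th diffs: -24, -24 (constant).
So w_n = -n^4 + 4n^3 + n^2 - 4n + 1.
Evaluating at n = 13 gives w_{13} = -19655.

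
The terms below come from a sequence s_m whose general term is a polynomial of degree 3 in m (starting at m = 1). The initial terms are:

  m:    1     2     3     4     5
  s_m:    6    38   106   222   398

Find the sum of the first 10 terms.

1st diffs: 32, 68, 116, 176.
2nd diffs: 36, 48, 60.
3rd diffs: 12, 12 (constant).
So s_m = 2m^3 + 6m^2 - 2.
Continuing: …, 646, 978, 1406, 1942, …, s_{10} = 2598.
Summing m = 1..10 (10 terms) gives 8340.

8340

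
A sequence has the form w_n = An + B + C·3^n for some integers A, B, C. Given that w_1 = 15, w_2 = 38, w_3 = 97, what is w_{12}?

1594384

Write the equations: A + B + 3C = 15; 2A + B + 9C = 38; 3A + B + 27C = 97.
Subtracting the first from the second: A + 6C = 23.
Subtracting the second from the third: A + 18C = 59.
Solving: C = 3, A = 5, then B = 1.
Hence w_{12} = 5·12 + 1 + 3·531441 = 1594384.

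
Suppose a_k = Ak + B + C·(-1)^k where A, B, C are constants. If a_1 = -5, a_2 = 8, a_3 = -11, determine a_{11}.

The three given values yield: A + B - C = -5; 2A + B + C = 8; 3A + B - C = -11.
Subtracting the first from the second: A + 2C = 13.
Subtracting the second from the third: A - 2C = -19.
Solving: C = 8, A = -3, then B = 6.
So a_k = -3·k + 6 + 8·(-1)^k; at k=11 this is -35.

-35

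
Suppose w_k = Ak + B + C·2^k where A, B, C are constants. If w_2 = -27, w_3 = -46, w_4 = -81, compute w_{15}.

Write the equations: 2A + B + 4C = -27; 3A + B + 8C = -46; 4A + B + 16C = -81.
Subtracting the first from the second: A + 4C = -19.
Subtracting the second from the third: A + 8C = -35.
Solving: C = -4, A = -3, then B = -5.
Therefore w_{15} = -45 + (-5) + (-4)·32768 = -131122.

-131122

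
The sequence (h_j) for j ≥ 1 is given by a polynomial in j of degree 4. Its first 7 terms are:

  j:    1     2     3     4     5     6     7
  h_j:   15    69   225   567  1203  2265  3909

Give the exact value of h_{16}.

1st diffs: 54, 156, 342, 636, 1062, 1644.
2nd diffs: 102, 186, 294, 426, 582.
3rd diffs: 84, 108, 132, 156.
4th diffs: 24, 24, 24 (constant).
Newton forward-difference form: h_j = 15 + 54·C(j-1,1) + 102·C(j-1,2) + 84·C(j-1,3) + 24·C(j-1,4).
At j = 16: j-1 = 15, so h_{16} = 15 + 810 + 10710 + 38220 + 32760 = 82515.

82515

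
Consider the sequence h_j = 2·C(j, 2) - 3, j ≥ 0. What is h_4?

9

C(4, 2) = 6, so h_4 = 9.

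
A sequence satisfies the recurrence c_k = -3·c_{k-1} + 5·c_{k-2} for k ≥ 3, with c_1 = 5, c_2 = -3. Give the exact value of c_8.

-37887

Compute successive terms:
c_3 = 34;  c_4 = -117;  c_5 = 521;  c_6 = -2148;  c_7 = 9049;  c_8 = -37887.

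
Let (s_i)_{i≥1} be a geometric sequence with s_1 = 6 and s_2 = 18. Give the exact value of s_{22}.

Common ratio r = 3.
s_i = 6·3^(i-1).
s_{22} = 6·3^21 = 62762119218.

62762119218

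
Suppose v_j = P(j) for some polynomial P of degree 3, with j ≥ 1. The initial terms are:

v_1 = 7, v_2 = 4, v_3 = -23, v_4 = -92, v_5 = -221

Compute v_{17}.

1st diffs: -3, -27, -69, -129.
2nd diffs: -24, -42, -60.
3rd diffs: -18, -18 (constant).
Newton forward-difference form: v_j = 7 + (-3)·C(j-1,1) + (-24)·C(j-1,2) + (-18)·C(j-1,3).
At j = 17: j-1 = 16, so v_{17} = 7 - 48 - 2880 - 10080 = -13001.

-13001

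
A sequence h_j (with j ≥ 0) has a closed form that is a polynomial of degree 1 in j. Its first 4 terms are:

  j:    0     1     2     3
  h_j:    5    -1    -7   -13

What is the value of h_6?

-31

1st diffs: -6, -6, -6 (constant).
So h_j = -6j + 5.
Evaluating at j = 6 gives h_6 = -31.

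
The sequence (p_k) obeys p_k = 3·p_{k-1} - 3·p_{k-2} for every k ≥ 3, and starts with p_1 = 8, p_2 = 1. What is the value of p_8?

Step forward from the initial values:
p_3 = -21; p_4 = -66; p_5 = -135; p_6 = -207; p_7 = -216; p_8 = -27.

-27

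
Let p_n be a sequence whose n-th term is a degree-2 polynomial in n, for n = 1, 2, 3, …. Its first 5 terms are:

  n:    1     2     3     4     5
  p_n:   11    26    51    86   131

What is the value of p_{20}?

2006

1st diffs: 15, 25, 35, 45.
2nd diffs: 10, 10, 10 (constant).
Newton forward-difference form: p_n = 11 + 15·C(n-1,1) + 10·C(n-1,2).
At n = 20: n-1 = 19, so p_{20} = 11 + 285 + 1710 = 2006.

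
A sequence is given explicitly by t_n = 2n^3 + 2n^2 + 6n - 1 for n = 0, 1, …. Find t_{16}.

t_{16} = 2·16^3 + 2·16^2 + 6·16 - 1 = 8799.

8799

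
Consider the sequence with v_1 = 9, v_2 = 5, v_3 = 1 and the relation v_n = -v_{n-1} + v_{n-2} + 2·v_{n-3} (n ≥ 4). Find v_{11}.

Iterate the recurrence:
v_4 = 22, v_5 = -11, v_6 = 35, v_7 = -2, v_8 = 15, v_9 = 53, v_{10} = -42, v_{11} = 125.

125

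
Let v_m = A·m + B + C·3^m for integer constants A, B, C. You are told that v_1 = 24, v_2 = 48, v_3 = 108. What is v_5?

768

The three given values yield: A + B + 3C = 24; 2A + B + 9C = 48; 3A + B + 27C = 108.
Subtracting the first from the second: A + 6C = 24.
Subtracting the second from the third: A + 18C = 60.
Solving: C = 3, A = 6, then B = 9.
Hence v_5 = 6·5 + 9 + 3·243 = 768.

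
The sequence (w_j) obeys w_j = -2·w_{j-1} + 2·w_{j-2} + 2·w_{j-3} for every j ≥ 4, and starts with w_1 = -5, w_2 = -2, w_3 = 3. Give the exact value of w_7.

Step forward from the initial values:
w_4 = -20, w_5 = 42, w_6 = -118, w_7 = 280.

280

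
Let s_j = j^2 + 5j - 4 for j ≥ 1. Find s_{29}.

s_{29} = 1·29^2 + 5·29 - 4 = 982.

982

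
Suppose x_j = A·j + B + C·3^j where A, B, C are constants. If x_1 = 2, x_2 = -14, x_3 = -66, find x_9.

-59022

Plug in j = 1, 2, 3: A + B + 3C = 2; 2A + B + 9C = -14; 3A + B + 27C = -66.
Subtracting the first from the second: A + 6C = -16.
Subtracting the second from the third: A + 18C = -52.
Solving: C = -3, A = 2, then B = 9.
Therefore x_9 = 18 + 9 + (-3)·19683 = -59022.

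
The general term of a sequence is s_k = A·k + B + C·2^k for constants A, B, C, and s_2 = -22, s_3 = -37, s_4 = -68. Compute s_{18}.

At k = 2, 3, 4: 2A + B + 4C = -22; 3A + B + 8C = -37; 4A + B + 16C = -68.
Subtracting the first from the second: A + 4C = -15.
Subtracting the second from the third: A + 8C = -31.
Solving: C = -4, A = 1, then B = -8.
Hence s_{18} = 1·18 + (-8) + (-4)·262144 = -1048566.

-1048566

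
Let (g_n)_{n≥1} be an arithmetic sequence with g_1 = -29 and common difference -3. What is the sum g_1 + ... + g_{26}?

-1729

g_n = -29 + (n - 1)·(-3).
g_{26} = -104; S = 26·(-29 + (-104))/2 = -1729.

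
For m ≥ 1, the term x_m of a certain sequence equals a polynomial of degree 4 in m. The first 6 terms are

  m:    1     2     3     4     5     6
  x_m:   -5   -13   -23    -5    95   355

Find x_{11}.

8465

1st diffs: -8, -10, 18, 100, 260.
2nd diffs: -2, 28, 82, 160.
3rd diffs: 30, 54, 78.
4th diffs: 24, 24 (constant).
Newton forward-difference form: x_m = -5 + (-8)·C(m-1,1) + (-2)·C(m-1,2) + 30·C(m-1,3) + 24·C(m-1,4).
At m = 11: m-1 = 10, so x_{11} = -5 - 80 - 90 + 3600 + 5040 = 8465.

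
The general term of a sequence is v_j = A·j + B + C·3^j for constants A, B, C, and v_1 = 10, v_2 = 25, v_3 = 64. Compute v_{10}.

Plug in j = 1, 2, 3: A + B + 3C = 10; 2A + B + 9C = 25; 3A + B + 27C = 64.
Subtracting the first from the second: A + 6C = 15.
Subtracting the second from the third: A + 18C = 39.
Solving: C = 2, A = 3, then B = 1.
Therefore v_{10} = 30 + 1 + 2·59049 = 118129.

118129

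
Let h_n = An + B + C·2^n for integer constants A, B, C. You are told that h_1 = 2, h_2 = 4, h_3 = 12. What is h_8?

736

Write the equations: A + B + 2C = 2; 2A + B + 4C = 4; 3A + B + 8C = 12.
Subtracting the first from the second: A + 2C = 2.
Subtracting the second from the third: A + 4C = 8.
Solving: C = 3, A = -4, then B = 0.
So h_n = -4·n + 0 + 3·2^n; at n=8 this is 736.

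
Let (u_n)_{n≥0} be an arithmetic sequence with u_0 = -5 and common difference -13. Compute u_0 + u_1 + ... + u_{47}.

-14904

u_n = -5 + (n - 0)·(-13).
u_{47} = -616; S = 48·(-5 + (-616))/2 = -14904.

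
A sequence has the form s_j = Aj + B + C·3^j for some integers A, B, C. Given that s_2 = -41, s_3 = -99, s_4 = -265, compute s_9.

The three given values yield: 2A + B + 9C = -41; 3A + B + 27C = -99; 4A + B + 81C = -265.
Subtracting the first from the second: A + 18C = -58.
Subtracting the second from the third: A + 54C = -166.
Solving: C = -3, A = -4, then B = -6.
Hence s_9 = -4·9 + (-6) + (-3)·19683 = -59091.

-59091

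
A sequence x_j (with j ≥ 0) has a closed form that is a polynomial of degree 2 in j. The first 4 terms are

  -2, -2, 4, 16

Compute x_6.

88

1st diffs: 0, 6, 12.
2nd diffs: 6, 6 (constant).
Newton forward-difference form: x_j = -2 + 6·C(j,2).
At j = 6: j = 6, so x_6 = -2 + 90 = 88.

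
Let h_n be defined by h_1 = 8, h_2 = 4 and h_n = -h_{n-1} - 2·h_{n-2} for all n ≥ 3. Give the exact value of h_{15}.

380

Applying the relation repeatedly:
h_3 = -20; h_4 = 12; h_5 = 28; …; h_{12} = -84; h_{13} = -548; h_{14} = 716; h_{15} = 380.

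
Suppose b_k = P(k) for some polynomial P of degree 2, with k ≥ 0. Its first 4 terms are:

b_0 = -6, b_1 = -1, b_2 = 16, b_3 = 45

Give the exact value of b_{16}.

1514

1st diffs: 5, 17, 29.
2nd diffs: 12, 12 (constant).
So b_k = 6k^2 - k - 6.
Evaluating at k = 16 gives b_{16} = 1514.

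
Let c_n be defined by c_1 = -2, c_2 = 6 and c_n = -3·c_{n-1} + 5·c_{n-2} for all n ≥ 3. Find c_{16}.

3384828834

Iterate the recurrence:
c_3 = -28, c_4 = 114, c_5 = -482, …, c_{13} = -45929522, c_{14} = 192563286, c_{15} = -807337468, c_{16} = 3384828834.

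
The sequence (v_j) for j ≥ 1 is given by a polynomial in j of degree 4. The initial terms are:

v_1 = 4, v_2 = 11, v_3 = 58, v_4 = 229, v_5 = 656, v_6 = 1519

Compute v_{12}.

31981

1st diffs: 7, 47, 171, 427, 863.
2nd diffs: 40, 124, 256, 436.
3rd diffs: 84, 132, 180.
4th diffs: 48, 48 (constant).
So v_j = 2j^4 - 6j^3 + 6j^2 + j + 1.
Evaluating at j = 12 gives v_{12} = 31981.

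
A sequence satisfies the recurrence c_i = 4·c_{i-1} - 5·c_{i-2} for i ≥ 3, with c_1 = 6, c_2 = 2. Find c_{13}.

c_3 = -22; c_4 = -98; c_5 = -282; …; c_{10} = 7682; c_{11} = 29738; c_{12} = 80542; c_{13} = 173478.

173478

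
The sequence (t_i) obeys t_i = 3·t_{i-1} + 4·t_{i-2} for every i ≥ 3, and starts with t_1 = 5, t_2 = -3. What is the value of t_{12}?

Compute successive terms:
t_3 = 11; t_4 = 21; t_5 = 107; t_6 = 405; t_7 = 1643; t_8 = 6549; t_9 = 26219; t_{10} = 104853; t_{11} = 419435; t_{12} = 1677717.
(Characteristic roots are 4 and -1.)

1677717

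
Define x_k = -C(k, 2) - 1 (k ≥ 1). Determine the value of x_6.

-16

C(6, 2) = 15, so x_6 = -16.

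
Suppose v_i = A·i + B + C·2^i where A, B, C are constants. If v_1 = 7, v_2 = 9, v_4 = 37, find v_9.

At i = 1, 2, 4: A + B + 2C = 7; 2A + B + 4C = 9; 4A + B + 16C = 37.
Subtracting the first from the second: A + 2C = 2.
Subtracting the second from the third: 2A + 12C = 28.
Solving: C = 3, A = -4, then B = 5.
Hence v_9 = -4·9 + 5 + 3·512 = 1505.

1505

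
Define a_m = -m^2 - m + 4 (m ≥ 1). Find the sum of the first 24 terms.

-5104

Over m = 1..24: Σm = 300, Σm² = 4900.
Total = (-1)·4900 + (-1)·300 + (4)·24 = -5104.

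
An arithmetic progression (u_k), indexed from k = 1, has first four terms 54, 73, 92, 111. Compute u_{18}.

Common difference d = 19.
u_k = 54 + (k - 1)·19.
u_{18} = 54 + 17·19 = 377.

377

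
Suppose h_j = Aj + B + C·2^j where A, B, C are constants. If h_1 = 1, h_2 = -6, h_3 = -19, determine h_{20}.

-3145740

The three given values yield: A + B + 2C = 1; 2A + B + 4C = -6; 3A + B + 8C = -19.
Subtracting the first from the second: A + 2C = -7.
Subtracting the second from the third: A + 4C = -13.
Solving: C = -3, A = -1, then B = 8.
So h_j = -1·j + 8 + (-3)·2^j; at j=20 this is -3145740.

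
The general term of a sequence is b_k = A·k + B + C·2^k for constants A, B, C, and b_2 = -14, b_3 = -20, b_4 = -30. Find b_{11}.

At k = 2, 3, 4: 2A + B + 4C = -14; 3A + B + 8C = -20; 4A + B + 16C = -30.
Subtracting the first from the second: A + 4C = -6.
Subtracting the second from the third: A + 8C = -10.
Solving: C = -1, A = -2, then B = -6.
So b_k = -2·k + (-6) + (-1)·2^k; at k=11 this is -2076.

-2076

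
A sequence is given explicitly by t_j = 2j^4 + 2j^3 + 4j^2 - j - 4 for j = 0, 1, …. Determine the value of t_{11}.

32413

t_{11} = 2·11^4 + 2·11^3 + 4·11^2 - 1·11 - 4 = 32413.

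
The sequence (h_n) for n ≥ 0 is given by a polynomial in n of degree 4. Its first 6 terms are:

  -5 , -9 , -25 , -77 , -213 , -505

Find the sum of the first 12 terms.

1st diffs: -4, -16, -52, -136, -292.
2nd diffs: -12, -36, -84, -156.
3rd diffs: -24, -48, -72.
4th diffs: -24, -24 (constant).
So h_n = -n^4 + 2n^3 - 5n^2 - 5.
Continuing: …, -1049, -1965, -3397, -5513, …, h_{11} = -12589.
Summing n = 0..11 (12 terms) gives -33852.

-33852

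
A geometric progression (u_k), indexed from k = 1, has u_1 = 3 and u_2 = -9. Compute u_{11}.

Common ratio r = -3.
u_k = 3·(-3)^(k-1).
u_{11} = 3·(-3)^10 = 177147.

177147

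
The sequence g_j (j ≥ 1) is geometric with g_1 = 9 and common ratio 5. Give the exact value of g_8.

g_j = 9·5^(j-1).
g_8 = 9·5^7 = 703125.

703125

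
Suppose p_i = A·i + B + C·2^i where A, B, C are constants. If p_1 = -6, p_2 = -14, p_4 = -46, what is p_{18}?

-524358

Write the equations: A + B + 2C = -6; 2A + B + 4C = -14; 4A + B + 16C = -46.
Subtracting the first from the second: A + 2C = -8.
Subtracting the second from the third: 2A + 12C = -32.
Solving: C = -2, A = -4, then B = 2.
So p_i = -4·i + 2 + (-2)·2^i; at i=18 this is -524358.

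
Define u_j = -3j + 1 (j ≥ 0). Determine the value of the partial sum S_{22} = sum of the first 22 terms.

Over j = 0..21: Σj = 231.
Total = (-3)·231 + (1)·22 = -671.

-671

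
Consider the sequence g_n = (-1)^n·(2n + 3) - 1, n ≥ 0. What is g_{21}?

(-1)^21 = -1; 2n + 3 at n=21 is 45; so g_{21} = -46.

-46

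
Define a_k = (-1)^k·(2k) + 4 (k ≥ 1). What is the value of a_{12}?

28

(-1)^12 = 1; 2k at k=12 is 24; so a_{12} = 28.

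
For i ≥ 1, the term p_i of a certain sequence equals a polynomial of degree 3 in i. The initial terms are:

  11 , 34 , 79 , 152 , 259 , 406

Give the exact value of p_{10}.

1514

1st diffs: 23, 45, 73, 107, 147.
2nd diffs: 22, 28, 34, 40.
3rd diffs: 6, 6, 6 (constant).
Newton forward-difference form: p_i = 11 + 23·C(i-1,1) + 22·C(i-1,2) + 6·C(i-1,3).
At i = 10: i-1 = 9, so p_{10} = 11 + 207 + 792 + 504 = 1514.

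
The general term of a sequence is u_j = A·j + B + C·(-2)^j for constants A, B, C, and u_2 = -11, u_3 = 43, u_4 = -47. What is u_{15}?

131155

The three given values yield: 2A + B + 4C = -11; 3A + B - 8C = 43; 4A + B + 16C = -47.
Subtracting the first from the second: A - 12C = 54.
Subtracting the second from the third: A + 24C = -90.
Solving: C = -4, A = 6, then B = -7.
Hence u_{15} = 6·15 + (-7) + (-4)·(-32768) = 131155.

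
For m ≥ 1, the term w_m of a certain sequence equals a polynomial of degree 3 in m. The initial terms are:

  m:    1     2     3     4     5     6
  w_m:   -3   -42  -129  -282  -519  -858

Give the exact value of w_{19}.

-22737

1st diffs: -39, -87, -153, -237, -339.
2nd diffs: -48, -66, -84, -102.
3rd diffs: -18, -18, -18 (constant).
Newton forward-difference form: w_m = -3 + (-39)·C(m-1,1) + (-48)·C(m-1,2) + (-18)·C(m-1,3).
At m = 19: m-1 = 18, so w_{19} = -3 - 702 - 7344 - 14688 = -22737.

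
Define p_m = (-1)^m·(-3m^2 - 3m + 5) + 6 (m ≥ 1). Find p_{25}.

1951

(-1)^25 = -1; -3m^2 - 3m + 5 at m=25 is -1945; so p_{25} = 1951.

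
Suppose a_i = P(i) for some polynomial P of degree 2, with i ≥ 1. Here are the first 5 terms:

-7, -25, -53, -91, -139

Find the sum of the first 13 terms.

-4355

1st diffs: -18, -28, -38, -48.
2nd diffs: -10, -10, -10 (constant).
So a_i = -5i^2 - 3i + 1.
Continuing: …, -197, -265, -343, -431, …, a_{13} = -883.
Summing i = 1..13 (13 terms) gives -4355.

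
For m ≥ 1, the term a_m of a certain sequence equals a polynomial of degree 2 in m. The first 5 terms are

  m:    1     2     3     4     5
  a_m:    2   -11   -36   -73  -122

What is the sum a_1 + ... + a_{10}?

-2005

1st diffs: -13, -25, -37, -49.
2nd diffs: -12, -12, -12 (constant).
So a_m = -6m^2 + 5m + 3.
Continuing: …, -183, -256, -341, -438, …, a_{10} = -547.
Summing m = 1..10 (10 terms) gives -2005.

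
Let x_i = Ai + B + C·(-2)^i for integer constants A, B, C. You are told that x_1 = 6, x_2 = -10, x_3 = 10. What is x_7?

Plug in i = 1, 2, 3: A + B - 2C = 6; 2A + B + 4C = -10; 3A + B - 8C = 10.
Subtracting the first from the second: A + 6C = -16.
Subtracting the second from the third: A - 12C = 20.
Solving: C = -2, A = -4, then B = 6.
Hence x_7 = -4·7 + 6 + (-2)·(-128) = 234.

234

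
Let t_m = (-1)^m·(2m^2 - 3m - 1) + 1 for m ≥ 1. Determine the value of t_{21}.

(-1)^21 = -1; 2m^2 - 3m - 1 at m=21 is 818; so t_{21} = -817.

-817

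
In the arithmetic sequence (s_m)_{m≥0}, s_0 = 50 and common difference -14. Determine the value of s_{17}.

-188

s_m = 50 + (m - 0)·(-14).
s_{17} = 50 + 17·(-14) = -188.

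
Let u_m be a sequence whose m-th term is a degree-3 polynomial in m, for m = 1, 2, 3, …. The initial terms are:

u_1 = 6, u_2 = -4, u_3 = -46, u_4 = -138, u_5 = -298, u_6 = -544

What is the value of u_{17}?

1st diffs: -10, -42, -92, -160, -246.
2nd diffs: -32, -50, -68, -86.
3rd diffs: -18, -18, -18 (constant).
Newton forward-difference form: u_m = 6 + (-10)·C(m-1,1) + (-32)·C(m-1,2) + (-18)·C(m-1,3).
At m = 17: m-1 = 16, so u_{17} = 6 - 160 - 3840 - 10080 = -14074.

-14074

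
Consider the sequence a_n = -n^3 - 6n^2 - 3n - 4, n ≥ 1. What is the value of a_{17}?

a_{17} = -1·17^3 - 6·17^2 - 3·17 - 4 = -6702.

-6702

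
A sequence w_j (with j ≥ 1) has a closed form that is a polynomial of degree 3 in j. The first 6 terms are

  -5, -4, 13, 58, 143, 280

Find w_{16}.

1st diffs: 1, 17, 45, 85, 137.
2nd diffs: 16, 28, 40, 52.
3rd diffs: 12, 12, 12 (constant).
So w_j = 2j^3 - 4j^2 - j - 2.
Evaluating at j = 16 gives w_{16} = 7150.

7150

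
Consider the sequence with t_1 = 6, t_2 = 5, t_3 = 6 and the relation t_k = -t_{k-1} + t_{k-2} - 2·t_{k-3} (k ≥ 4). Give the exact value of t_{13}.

4101

Step forward from the initial values:
t_4 = -13;  t_5 = 9;  t_6 = -34;  t_7 = 69;  t_8 = -121;  t_9 = 258;  t_{10} = -517;  t_{11} = 1017;  t_{12} = -2050;  t_{13} = 4101.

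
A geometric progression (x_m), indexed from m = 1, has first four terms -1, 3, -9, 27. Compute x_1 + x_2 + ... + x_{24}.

Common ratio r = -3.
x_m = (-1)·(-3)^(m-1).
S = (-1)·((-3)^24 - 1)/(-3 - 1) = (-1)·(282429536481 - 1)/(-4) = 70607384120.

70607384120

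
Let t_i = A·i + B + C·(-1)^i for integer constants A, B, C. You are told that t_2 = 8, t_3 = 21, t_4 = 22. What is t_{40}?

Plug in i = 2, 3, 4: 2A + B + C = 8; 3A + B - C = 21; 4A + B + C = 22.
Subtracting the first from the second: A - 2C = 13.
Subtracting the second from the third: A + 2C = 1.
Solving: C = -3, A = 7, then B = -3.
Hence t_{40} = 7·40 + (-3) + (-3)·1 = 274.

274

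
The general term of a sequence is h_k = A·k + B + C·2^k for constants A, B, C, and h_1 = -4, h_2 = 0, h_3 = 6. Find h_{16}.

65560

At k = 1, 2, 3: A + B + 2C = -4; 2A + B + 4C = 0; 3A + B + 8C = 6.
Subtracting the first from the second: A + 2C = 4.
Subtracting the second from the third: A + 4C = 6.
Solving: C = 1, A = 2, then B = -8.
So h_k = 2·k + (-8) + 1·2^k; at k=16 this is 65560.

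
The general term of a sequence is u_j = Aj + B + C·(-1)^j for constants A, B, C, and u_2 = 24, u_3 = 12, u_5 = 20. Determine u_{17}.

At j = 2, 3, 5: 2A + B + C = 24; 3A + B - C = 12; 5A + B - C = 20.
Subtracting the first from the second: A - 2C = -12.
Subtracting the second from the third: 2A = 8.
Solving: C = 8, A = 4, then B = 8.
Hence u_{17} = 4·17 + 8 + 8·(-1) = 68.

68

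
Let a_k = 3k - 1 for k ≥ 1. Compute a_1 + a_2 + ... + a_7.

Over k = 1..7: Σk = 28.
Total = (3)·28 + (-1)·7 = 77.

77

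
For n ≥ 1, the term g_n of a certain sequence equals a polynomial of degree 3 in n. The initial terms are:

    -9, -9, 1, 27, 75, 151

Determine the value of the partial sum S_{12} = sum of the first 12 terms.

5062

1st diffs: 0, 10, 26, 48, 76.
2nd diffs: 10, 16, 22, 28.
3rd diffs: 6, 6, 6 (constant).
So g_n = n^3 - n^2 - 4n - 5.
Continuing: …, 261, 411, 607, 855, …, g_{12} = 1531.
Summing n = 1..12 (12 terms) gives 5062.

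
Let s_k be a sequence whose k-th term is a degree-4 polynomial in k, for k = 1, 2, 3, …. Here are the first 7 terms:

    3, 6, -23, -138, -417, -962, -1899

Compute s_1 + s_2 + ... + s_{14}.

1st diffs: 3, -29, -115, -279, -545, -937.
2nd diffs: -32, -86, -164, -266, -392.
3rd diffs: -54, -78, -102, -126.
4th diffs: -24, -24, -24 (constant).
Newton forward-difference form: s_k = 3 + 3·C(k-1,1) + (-32)·C(k-1,2) + (-54)·C(k-1,3) + (-24)·C(k-1,4).
Continuing: …, -3378, -5573, -8682, -12927, …, s_{14} = -35058.
Summing k = 1..14 (14 terms) gives -113435.

-113435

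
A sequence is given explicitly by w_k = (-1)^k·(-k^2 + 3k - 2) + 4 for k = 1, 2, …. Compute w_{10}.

-68

(-1)^10 = 1; -k^2 + 3k - 2 at k=10 is -72; so w_{10} = -68.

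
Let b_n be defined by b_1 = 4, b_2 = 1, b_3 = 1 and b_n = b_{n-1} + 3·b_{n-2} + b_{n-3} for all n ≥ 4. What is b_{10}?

Compute successive terms:
b_4 = 8;  b_5 = 12;  b_6 = 37;  b_7 = 81;  b_8 = 204;  b_9 = 484;  b_{10} = 1177.

1177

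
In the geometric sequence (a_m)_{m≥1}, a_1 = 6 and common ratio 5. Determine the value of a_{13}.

a_m = 6·5^(m-1).
a_{13} = 6·5^12 = 1464843750.

1464843750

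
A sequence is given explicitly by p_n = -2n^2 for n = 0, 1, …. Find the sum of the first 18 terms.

-3570

Over n = 0..17: Σn = 153, Σn² = 1785.
Total = (-2)·1785 = -3570.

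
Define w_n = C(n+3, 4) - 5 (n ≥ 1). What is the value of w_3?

10

C(6, 4) = 15, so w_3 = 10.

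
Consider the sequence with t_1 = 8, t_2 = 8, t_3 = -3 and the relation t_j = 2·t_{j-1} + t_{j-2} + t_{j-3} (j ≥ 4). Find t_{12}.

Step forward from the initial values:
t_4 = 10; t_5 = 25; t_6 = 57; t_7 = 149; t_8 = 380; t_9 = 966; t_{10} = 2461; t_{11} = 6268; t_{12} = 15963.

15963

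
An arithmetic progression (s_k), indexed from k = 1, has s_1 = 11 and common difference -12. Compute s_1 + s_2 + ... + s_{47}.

s_k = 11 + (k - 1)·(-12).
s_{47} = -541; S = 47·(11 + (-541))/2 = -12455.

-12455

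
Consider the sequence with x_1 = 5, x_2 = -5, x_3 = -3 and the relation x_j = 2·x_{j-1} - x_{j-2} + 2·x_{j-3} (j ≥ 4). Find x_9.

107

Step forward from the initial values:
x_4 = 9, x_5 = 11, x_6 = 7, x_7 = 21, x_8 = 57, x_9 = 107.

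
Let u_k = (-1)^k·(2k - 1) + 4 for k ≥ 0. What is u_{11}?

-17

(-1)^11 = -1; 2k - 1 at k=11 is 21; so u_{11} = -17.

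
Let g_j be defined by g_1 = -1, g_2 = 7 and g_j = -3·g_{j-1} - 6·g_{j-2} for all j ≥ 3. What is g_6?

Step forward from the initial values:
g_3 = -15, g_4 = 3, g_5 = 81, g_6 = -261.

-261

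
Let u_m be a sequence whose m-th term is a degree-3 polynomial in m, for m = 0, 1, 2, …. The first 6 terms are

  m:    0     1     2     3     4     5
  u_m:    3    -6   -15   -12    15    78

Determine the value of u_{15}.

5328

1st diffs: -9, -9, 3, 27, 63.
2nd diffs: 0, 12, 24, 36.
3rd diffs: 12, 12, 12 (constant).
Newton forward-difference form: u_m = 3 + (-9)·C(m,1) + 12·C(m,3).
At m = 15: m = 15, so u_{15} = 3 - 135 + 5460 = 5328.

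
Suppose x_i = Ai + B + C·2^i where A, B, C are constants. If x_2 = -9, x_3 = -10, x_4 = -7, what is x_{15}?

At i = 2, 3, 4: 2A + B + 4C = -9; 3A + B + 8C = -10; 4A + B + 16C = -7.
Subtracting the first from the second: A + 4C = -1.
Subtracting the second from the third: A + 8C = 3.
Solving: C = 1, A = -5, then B = -3.
Hence x_{15} = -5·15 + (-3) + 1·32768 = 32690.

32690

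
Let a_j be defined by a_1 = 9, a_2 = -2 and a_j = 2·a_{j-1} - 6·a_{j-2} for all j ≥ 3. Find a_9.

-12784

Iterate the recurrence:
a_3 = -58, a_4 = -104, a_5 = 140, a_6 = 904, a_7 = 968, a_8 = -3488, a_9 = -12784.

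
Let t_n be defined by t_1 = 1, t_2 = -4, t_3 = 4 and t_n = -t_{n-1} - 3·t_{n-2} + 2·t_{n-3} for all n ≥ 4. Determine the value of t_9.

Applying the relation repeatedly:
t_4 = 10;  t_5 = -30;  t_6 = 8;  t_7 = 102;  t_8 = -186;  t_9 = -104.

-104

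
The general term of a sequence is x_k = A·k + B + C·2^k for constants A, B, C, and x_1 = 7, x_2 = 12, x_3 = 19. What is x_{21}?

2097217

Write the equations: A + B + 2C = 7; 2A + B + 4C = 12; 3A + B + 8C = 19.
Subtracting the first from the second: A + 2C = 5.
Subtracting the second from the third: A + 4C = 7.
Solving: C = 1, A = 3, then B = 2.
So x_k = 3·k + 2 + 1·2^k; at k=21 this is 2097217.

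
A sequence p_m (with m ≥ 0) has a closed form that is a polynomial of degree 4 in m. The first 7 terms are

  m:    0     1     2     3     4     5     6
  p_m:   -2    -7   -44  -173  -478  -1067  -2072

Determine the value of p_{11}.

1st diffs: -5, -37, -129, -305, -589, -1005.
2nd diffs: -32, -92, -176, -284, -416.
3rd diffs: -60, -84, -108, -132.
4th diffs: -24, -24, -24 (constant).
Newton forward-difference form: p_m = -2 + (-5)·C(m,1) + (-32)·C(m,2) + (-60)·C(m,3) + (-24)·C(m,4).
At m = 11: m = 11, so p_{11} = -2 - 55 - 1760 - 9900 - 7920 = -19637.

-19637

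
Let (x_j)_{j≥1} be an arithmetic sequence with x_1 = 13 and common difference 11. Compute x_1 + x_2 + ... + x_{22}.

2827

x_j = 13 + (j - 1)·11.
x_{22} = 244; S = 22·(13 + 244)/2 = 2827.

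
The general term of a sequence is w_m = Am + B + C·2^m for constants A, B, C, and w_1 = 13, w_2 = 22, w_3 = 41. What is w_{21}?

10485743

At m = 1, 2, 3: A + B + 2C = 13; 2A + B + 4C = 22; 3A + B + 8C = 41.
Subtracting the first from the second: A + 2C = 9.
Subtracting the second from the third: A + 4C = 19.
Solving: C = 5, A = -1, then B = 4.
Therefore w_{21} = -21 + 4 + 5·2097152 = 10485743.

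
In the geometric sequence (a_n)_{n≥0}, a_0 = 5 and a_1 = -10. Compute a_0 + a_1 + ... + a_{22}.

13981015

Common ratio r = -2.
a_n = 5·(-2)^(n-0).
S = 5·((-2)^23 - 1)/(-2 - 1) = 5·(-8388608 - 1)/(-3) = 13981015.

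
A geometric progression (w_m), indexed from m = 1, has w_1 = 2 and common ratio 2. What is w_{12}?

4096

w_m = 2·2^(m-1).
w_{12} = 2·2^11 = 4096.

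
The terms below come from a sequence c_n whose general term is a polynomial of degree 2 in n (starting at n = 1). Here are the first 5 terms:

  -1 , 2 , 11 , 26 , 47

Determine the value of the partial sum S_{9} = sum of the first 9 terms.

603

1st diffs: 3, 9, 15, 21.
2nd diffs: 6, 6, 6 (constant).
So c_n = 3n^2 - 6n + 2.
Continuing: 74, 107, 146, 191.
Summing n = 1..9 (9 terms) gives 603.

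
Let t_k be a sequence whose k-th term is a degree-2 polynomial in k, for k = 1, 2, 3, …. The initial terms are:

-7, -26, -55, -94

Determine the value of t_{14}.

-1034

1st diffs: -19, -29, -39.
2nd diffs: -10, -10 (constant).
Newton forward-difference form: t_k = -7 + (-19)·C(k-1,1) + (-10)·C(k-1,2).
At k = 14: k-1 = 13, so t_{14} = -7 - 247 - 780 = -1034.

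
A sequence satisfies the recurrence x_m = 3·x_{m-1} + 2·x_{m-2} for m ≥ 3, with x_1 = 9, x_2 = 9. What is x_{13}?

Step forward from the initial values:
x_3 = 45;  x_4 = 153;  x_5 = 549;  …;  x_{10} = 314289;  x_{11} = 1119357;  x_{12} = 3986649;  x_{13} = 14198661.

14198661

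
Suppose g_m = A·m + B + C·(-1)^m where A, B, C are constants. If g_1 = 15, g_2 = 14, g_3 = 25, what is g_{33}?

175

Write the equations: A + B - C = 15; 2A + B + C = 14; 3A + B - C = 25.
Subtracting the first from the second: A + 2C = -1.
Subtracting the second from the third: A - 2C = 11.
Solving: C = -3, A = 5, then B = 7.
Hence g_{33} = 5·33 + 7 + (-3)·(-1) = 175.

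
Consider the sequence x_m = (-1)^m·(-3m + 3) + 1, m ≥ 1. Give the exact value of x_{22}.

-62

(-1)^22 = 1; -3m + 3 at m=22 is -63; so x_{22} = -62.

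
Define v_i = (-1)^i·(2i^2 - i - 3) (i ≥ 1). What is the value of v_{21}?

-858

(-1)^21 = -1; 2i^2 - i - 3 at i=21 is 858; so v_{21} = -858.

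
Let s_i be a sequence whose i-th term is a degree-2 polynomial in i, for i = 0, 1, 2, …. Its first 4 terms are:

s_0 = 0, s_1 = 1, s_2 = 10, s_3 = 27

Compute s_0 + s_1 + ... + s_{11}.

1826

1st diffs: 1, 9, 17.
2nd diffs: 8, 8 (constant).
Newton forward-difference form: s_i = 1·C(i,1) + 8·C(i,2).
Continuing: …, 52, 85, 126, 175, …, s_{11} = 451.
Summing i = 0..11 (12 terms) gives 1826.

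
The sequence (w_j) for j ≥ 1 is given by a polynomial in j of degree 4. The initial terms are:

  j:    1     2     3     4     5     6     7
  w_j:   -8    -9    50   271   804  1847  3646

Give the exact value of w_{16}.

1st diffs: -1, 59, 221, 533, 1043, 1799.
2nd diffs: 60, 162, 312, 510, 756.
3rd diffs: 102, 150, 198, 246.
4th diffs: 48, 48, 48 (constant).
Newton forward-difference form: w_j = -8 + (-1)·C(j-1,1) + 60·C(j-1,2) + 102·C(j-1,3) + 48·C(j-1,4).
At j = 16: j-1 = 15, so w_{16} = -8 - 15 + 6300 + 46410 + 65520 = 118207.

118207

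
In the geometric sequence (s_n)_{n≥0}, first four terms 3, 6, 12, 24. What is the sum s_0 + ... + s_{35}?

206158430205

Common ratio r = 2.
s_n = 3·2^(n-0).
S = 3·(2^36 - 1)/(2 - 1) = 3·(68719476736 - 1)/(1) = 206158430205.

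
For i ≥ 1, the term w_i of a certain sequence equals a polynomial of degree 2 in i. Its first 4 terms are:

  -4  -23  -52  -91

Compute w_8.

1st diffs: -19, -29, -39.
2nd diffs: -10, -10 (constant).
So w_i = -5i^2 - 4i + 5.
Evaluating at i = 8 gives w_8 = -347.

-347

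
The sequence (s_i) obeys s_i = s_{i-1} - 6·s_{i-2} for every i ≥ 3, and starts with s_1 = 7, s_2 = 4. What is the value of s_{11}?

Iterate the recurrence:
s_3 = -38  s_4 = -62  s_5 = 166  s_6 = 538  s_7 = -458  s_8 = -3686  s_9 = -938  s_{10} = 21178  s_{11} = 26806.

26806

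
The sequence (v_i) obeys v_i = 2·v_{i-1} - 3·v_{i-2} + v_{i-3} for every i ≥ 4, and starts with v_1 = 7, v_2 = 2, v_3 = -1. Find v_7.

6

Step forward from the initial values:
v_4 = -1;  v_5 = 3;  v_6 = 8;  v_7 = 6.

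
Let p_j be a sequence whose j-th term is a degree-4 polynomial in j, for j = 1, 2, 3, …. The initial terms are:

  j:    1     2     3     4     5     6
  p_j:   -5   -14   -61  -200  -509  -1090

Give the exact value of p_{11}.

-13325

1st diffs: -9, -47, -139, -309, -581.
2nd diffs: -38, -92, -170, -272.
3rd diffs: -54, -78, -102.
4th diffs: -24, -24 (constant).
So p_j = -j^4 + j^3 - j - 4.
Evaluating at j = 11 gives p_{11} = -13325.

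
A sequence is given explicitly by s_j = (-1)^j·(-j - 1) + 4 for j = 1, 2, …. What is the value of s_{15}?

20

(-1)^15 = -1; -j - 1 at j=15 is -16; so s_{15} = 20.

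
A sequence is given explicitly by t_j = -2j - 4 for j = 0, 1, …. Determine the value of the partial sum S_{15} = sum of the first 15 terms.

Over j = 0..14: Σj = 105.
Total = (-2)·105 + (-4)·15 = -270.

-270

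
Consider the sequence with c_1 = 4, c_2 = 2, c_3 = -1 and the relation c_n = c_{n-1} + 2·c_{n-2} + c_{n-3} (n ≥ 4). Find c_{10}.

407

Iterate the recurrence:
c_4 = 7; c_5 = 7; c_6 = 20; c_7 = 41; c_8 = 88; c_9 = 190; c_{10} = 407.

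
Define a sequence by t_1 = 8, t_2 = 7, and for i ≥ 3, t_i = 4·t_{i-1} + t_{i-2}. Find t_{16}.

5043818279

t_3 = 36  t_4 = 151  t_5 = 640  …  t_{13} = 66354544  t_{14} = 281082359  t_{15} = 1190683980  t_{16} = 5043818279.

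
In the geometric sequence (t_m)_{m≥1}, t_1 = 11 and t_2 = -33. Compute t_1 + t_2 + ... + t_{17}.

355135451

Common ratio r = -3.
t_m = 11·(-3)^(m-1).
S = 11·((-3)^17 - 1)/(-3 - 1) = 11·(-129140163 - 1)/(-4) = 355135451.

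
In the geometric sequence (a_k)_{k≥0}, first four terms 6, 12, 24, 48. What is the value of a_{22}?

25165824

Common ratio r = 2.
a_k = 6·2^(k-0).
a_{22} = 6·2^22 = 25165824.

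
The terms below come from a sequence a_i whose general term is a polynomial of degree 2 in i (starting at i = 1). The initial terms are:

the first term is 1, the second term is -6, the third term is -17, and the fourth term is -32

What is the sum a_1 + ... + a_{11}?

-1034

1st diffs: -7, -11, -15.
2nd diffs: -4, -4 (constant).
Newton forward-difference form: a_i = 1 + (-7)·C(i-1,1) + (-4)·C(i-1,2).
Continuing: …, -51, -74, -101, -132, …, a_{11} = -249.
Summing i = 1..11 (11 terms) gives -1034.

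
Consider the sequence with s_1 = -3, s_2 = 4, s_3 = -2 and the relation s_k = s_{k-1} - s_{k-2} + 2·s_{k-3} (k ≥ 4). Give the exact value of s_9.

Applying the relation repeatedly:
s_4 = -12;  s_5 = -2;  s_6 = 6;  s_7 = -16;  s_8 = -26;  s_9 = 2.

2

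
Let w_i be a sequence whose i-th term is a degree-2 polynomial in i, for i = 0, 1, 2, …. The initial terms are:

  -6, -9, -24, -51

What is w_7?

-279

1st diffs: -3, -15, -27.
2nd diffs: -12, -12 (constant).
So w_i = -6i^2 + 3i - 6.
Evaluating at i = 7 gives w_7 = -279.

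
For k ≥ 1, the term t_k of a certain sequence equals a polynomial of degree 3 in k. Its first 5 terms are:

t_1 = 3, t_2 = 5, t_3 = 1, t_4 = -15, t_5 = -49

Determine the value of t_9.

1st diffs: 2, -4, -16, -34.
2nd diffs: -6, -12, -18.
3rd diffs: -6, -6 (constant).
Newton forward-difference form: t_k = 3 + 2·C(k-1,1) + (-6)·C(k-1,2) + (-6)·C(k-1,3).
At k = 9: k-1 = 8, so t_9 = 3 + 16 - 168 - 336 = -485.

-485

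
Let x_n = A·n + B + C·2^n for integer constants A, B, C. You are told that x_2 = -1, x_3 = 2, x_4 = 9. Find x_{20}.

At n = 2, 3, 4: 2A + B + 4C = -1; 3A + B + 8C = 2; 4A + B + 16C = 9.
Subtracting the first from the second: A + 4C = 3.
Subtracting the second from the third: A + 8C = 7.
Solving: C = 1, A = -1, then B = -3.
Hence x_{20} = -1·20 + (-3) + 1·1048576 = 1048553.

1048553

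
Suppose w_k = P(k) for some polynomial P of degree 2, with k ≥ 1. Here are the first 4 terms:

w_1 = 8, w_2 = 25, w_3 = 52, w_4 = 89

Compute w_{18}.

1st diffs: 17, 27, 37.
2nd diffs: 10, 10 (constant).
Newton forward-difference form: w_k = 8 + 17·C(k-1,1) + 10·C(k-1,2).
At k = 18: k-1 = 17, so w_{18} = 8 + 289 + 1360 = 1657.

1657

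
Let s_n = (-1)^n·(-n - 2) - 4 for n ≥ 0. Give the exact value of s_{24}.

(-1)^24 = 1; -n - 2 at n=24 is -26; so s_{24} = -30.

-30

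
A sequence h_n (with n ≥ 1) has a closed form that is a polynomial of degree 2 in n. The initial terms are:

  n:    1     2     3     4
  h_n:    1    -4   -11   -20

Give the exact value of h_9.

1st diffs: -5, -7, -9.
2nd diffs: -2, -2 (constant).
Newton forward-difference form: h_n = 1 + (-5)·C(n-1,1) + (-2)·C(n-1,2).
At n = 9: n-1 = 8, so h_9 = 1 - 40 - 56 = -95.

-95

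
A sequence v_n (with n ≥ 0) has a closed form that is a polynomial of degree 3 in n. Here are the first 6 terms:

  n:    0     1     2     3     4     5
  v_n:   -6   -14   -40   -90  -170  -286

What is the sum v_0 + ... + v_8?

1st diffs: -8, -26, -50, -80, -116.
2nd diffs: -18, -24, -30, -36.
3rd diffs: -6, -6, -6 (constant).
Newton forward-difference form: v_n = -6 + (-8)·C(n,1) + (-18)·C(n,2) + (-6)·C(n,3).
Continuing: -444, -650, -910.
Summing n = 0..8 (9 terms) gives -2610.

-2610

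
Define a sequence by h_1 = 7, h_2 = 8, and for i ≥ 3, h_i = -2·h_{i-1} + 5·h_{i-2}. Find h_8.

Compute successive terms:
h_3 = 19, h_4 = 2, h_5 = 91, h_6 = -172, h_7 = 799, h_8 = -2458.

-2458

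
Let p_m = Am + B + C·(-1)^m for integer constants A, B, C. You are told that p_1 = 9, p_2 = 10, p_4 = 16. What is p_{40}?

124

Write the equations: A + B - C = 9; 2A + B + C = 10; 4A + B + C = 16.
Subtracting the first from the second: A + 2C = 1.
Subtracting the second from the third: 2A = 6.
Solving: C = -1, A = 3, then B = 5.
Therefore p_{40} = 120 + 5 + (-1)·1 = 124.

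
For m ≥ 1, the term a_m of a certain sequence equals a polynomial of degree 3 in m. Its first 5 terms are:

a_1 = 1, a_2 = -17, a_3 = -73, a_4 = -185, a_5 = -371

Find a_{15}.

-10261

1st diffs: -18, -56, -112, -186.
2nd diffs: -38, -56, -74.
3rd diffs: -18, -18 (constant).
Newton forward-difference form: a_m = 1 + (-18)·C(m-1,1) + (-38)·C(m-1,2) + (-18)·C(m-1,3).
At m = 15: m-1 = 14, so a_{15} = 1 - 252 - 3458 - 6552 = -10261.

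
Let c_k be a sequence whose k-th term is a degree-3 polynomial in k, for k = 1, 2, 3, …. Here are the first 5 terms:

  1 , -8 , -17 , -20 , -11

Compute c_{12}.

1st diffs: -9, -9, -3, 9.
2nd diffs: 0, 6, 12.
3rd diffs: 6, 6 (constant).
Newton forward-difference form: c_k = 1 + (-9)·C(k-1,1) + 6·C(k-1,3).
At k = 12: k-1 = 11, so c_{12} = 1 - 99 + 990 = 892.

892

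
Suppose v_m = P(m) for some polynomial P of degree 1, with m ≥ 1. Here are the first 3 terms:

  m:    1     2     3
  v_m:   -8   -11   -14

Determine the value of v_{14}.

1st diffs: -3, -3 (constant).
So v_m = -3m - 5.
Evaluating at m = 14 gives v_{14} = -47.

-47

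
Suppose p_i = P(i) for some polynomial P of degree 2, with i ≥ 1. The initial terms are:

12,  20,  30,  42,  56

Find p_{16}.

1st diffs: 8, 10, 12, 14.
2nd diffs: 2, 2, 2 (constant).
So p_i = i^2 + 5i + 6.
Evaluating at i = 16 gives p_{16} = 342.

342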